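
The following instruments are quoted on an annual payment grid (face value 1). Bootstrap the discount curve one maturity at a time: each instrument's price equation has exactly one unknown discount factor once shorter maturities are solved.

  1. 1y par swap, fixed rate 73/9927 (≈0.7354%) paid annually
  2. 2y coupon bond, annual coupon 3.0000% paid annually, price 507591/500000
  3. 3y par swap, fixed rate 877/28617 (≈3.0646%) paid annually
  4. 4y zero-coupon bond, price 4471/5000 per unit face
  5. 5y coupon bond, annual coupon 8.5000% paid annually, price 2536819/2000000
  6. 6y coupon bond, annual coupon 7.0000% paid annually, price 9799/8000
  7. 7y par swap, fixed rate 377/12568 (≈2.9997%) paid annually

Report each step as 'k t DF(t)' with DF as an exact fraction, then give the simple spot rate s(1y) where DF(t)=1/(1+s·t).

step 1 [1y] swap r/1=73/9927: DF=(1 − 73/9927·(0))/(1+73/9927) = 9927/10000 ≈ 0.992700
step 2 [2y] bond c/1=3/100: DF=(507591/500000 − 3/100·(0.992700))/(1+3/100) = 9567/10000 ≈ 0.956700
step 3 [3y] swap r/1=877/28617: DF=(1 − 877/28617·(0.992700+0.956700))/(1+877/28617) = 9123/10000 ≈ 0.912300
step 4 [4y] zero: DF = P = 4471/5000 ≈ 0.894200
step 5 [5y] bond c/1=17/200: DF=(2536819/2000000 − 17/200·(0.992700+0.956700+0.912300+0.894200))/(1+17/200) = 2187/2500 ≈ 0.874800
step 6 [6y] bond c/1=7/100: DF=(9799/8000 − 7/100·(0.992700+0.956700+0.912300+0.894200+0.874800))/(1+7/100) = 4209/5000 ≈ 0.841800
step 7 [7y] swap r/1=377/12568: DF=(1 − 377/12568·(0.992700+0.956700+0.912300+0.894200+0.874800+0.841800))/(1+377/12568) = 1623/2000 ≈ 0.811500

1 1 9927/10000
2 2 9567/10000
3 3 9123/10000
4 4 4471/5000
5 5 2187/2500
6 6 4209/5000
7 7 1623/2000
s(1y) = (1/(9927/10000) − 1)/(1) = 73/9927 ≈ 0.7354%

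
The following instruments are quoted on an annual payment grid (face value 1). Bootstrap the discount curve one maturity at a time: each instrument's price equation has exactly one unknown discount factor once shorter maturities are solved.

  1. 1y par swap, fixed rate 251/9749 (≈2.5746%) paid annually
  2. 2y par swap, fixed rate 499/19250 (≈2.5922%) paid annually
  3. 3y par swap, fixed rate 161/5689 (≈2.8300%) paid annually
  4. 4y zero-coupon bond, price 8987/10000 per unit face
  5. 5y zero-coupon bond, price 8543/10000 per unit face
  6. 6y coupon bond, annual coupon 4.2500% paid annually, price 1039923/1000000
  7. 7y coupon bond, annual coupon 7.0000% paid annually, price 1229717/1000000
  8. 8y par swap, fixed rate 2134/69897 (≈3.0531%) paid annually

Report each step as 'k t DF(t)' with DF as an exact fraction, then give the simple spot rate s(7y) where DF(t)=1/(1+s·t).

1 1 9749/10000
2 2 9501/10000
3 3 1839/2000
4 4 8987/10000
5 5 8543/10000
6 6 8101/10000
7 7 1591/2000
8 8 3933/5000
s(7y) = (1/(1591/2000) − 1)/(7) = 409/11137 ≈ 3.6724%

step 1 [1y] swap r/1=251/9749: DF=(1 − 251/9749·(0))/(1+251/9749) = 9749/10000 ≈ 0.974900
step 2 [2y] swap r/1=499/19250: DF=(1 − 499/19250·(0.974900))/(1+499/19250) = 9501/10000 ≈ 0.950100
step 3 [3y] swap r/1=161/5689: DF=(1 − 161/5689·(0.974900+0.950100))/(1+161/5689) = 1839/2000 ≈ 0.919500
step 4 [4y] zero: DF = P = 8987/10000 ≈ 0.898700
step 5 [5y] zero: DF = P = 8543/10000 ≈ 0.854300
step 6 [6y] bond c/1=17/400: DF=(1039923/1000000 − 17/400·(0.974900+0.950100+0.919500+0.898700+0.854300))/(1+17/400) = 8101/10000 ≈ 0.810100
step 7 [7y] bond c/1=7/100: DF=(1229717/1000000 − 7/100·(0.974900+0.950100+0.919500+0.898700+0.854300+0.810100))/(1+7/100) = 1591/2000 ≈ 0.795500
step 8 [8y] swap r/1=2134/69897: DF=(1 − 2134/69897·(0.974900+0.950100+0.919500+0.898700+0.854300+0.810100+0.795500))/(1+2134/69897) = 3933/5000 ≈ 0.786600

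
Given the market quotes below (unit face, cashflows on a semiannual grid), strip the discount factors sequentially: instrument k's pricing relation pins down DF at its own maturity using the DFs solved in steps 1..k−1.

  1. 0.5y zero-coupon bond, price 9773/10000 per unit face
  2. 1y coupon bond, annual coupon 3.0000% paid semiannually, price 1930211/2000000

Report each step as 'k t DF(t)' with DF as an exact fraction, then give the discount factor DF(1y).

1 1/2 9773/10000
2 1 2341/2500
DF(1y) = 2341/2500 ≈ 0.936400

step 1 [0.5y] zero: DF = P = 9773/10000 ≈ 0.977300
step 2 [1y] bond c/2=3/200: DF=(1930211/2000000 − 3/200·(0.977300))/(1+3/200) = 2341/2500 ≈ 0.936400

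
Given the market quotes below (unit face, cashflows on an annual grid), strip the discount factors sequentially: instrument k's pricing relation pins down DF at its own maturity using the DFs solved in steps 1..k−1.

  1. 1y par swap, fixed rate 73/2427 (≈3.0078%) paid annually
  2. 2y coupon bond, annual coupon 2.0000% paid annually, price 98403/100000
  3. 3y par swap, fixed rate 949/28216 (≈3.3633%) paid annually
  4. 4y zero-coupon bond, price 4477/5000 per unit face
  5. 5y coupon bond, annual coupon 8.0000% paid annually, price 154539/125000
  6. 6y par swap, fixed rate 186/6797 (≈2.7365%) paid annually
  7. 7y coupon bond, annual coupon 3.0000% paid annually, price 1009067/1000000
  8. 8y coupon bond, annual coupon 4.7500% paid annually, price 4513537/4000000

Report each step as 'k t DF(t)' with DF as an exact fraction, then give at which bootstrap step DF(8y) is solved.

step 1 [1y] swap r/1=73/2427: DF=(1 − 73/2427·(0))/(1+73/2427) = 2427/2500 ≈ 0.970800
step 2 [2y] bond c/1=1/50: DF=(98403/100000 − 1/50·(0.970800))/(1+1/50) = 9457/10000 ≈ 0.945700
step 3 [3y] swap r/1=949/28216: DF=(1 − 949/28216·(0.970800+0.945700))/(1+949/28216) = 9051/10000 ≈ 0.905100
step 4 [4y] zero: DF = P = 4477/5000 ≈ 0.895400
step 5 [5y] bond c/1=2/25: DF=(154539/125000 − 2/25·(0.970800+0.945700+0.905100+0.895400))/(1+2/25) = 4347/5000 ≈ 0.869400
step 6 [6y] swap r/1=186/6797: DF=(1 − 186/6797·(0.970800+0.945700+0.905100+0.895400+0.869400))/(1+186/6797) = 532/625 ≈ 0.851200
step 7 [7y] bond c/1=3/100: DF=(1009067/1000000 − 3/100·(0.970800+0.945700+0.905100+0.895400+0.869400+0.851200))/(1+3/100) = 8213/10000 ≈ 0.821300
step 8 [8y] bond c/1=19/400: DF=(4513537/4000000 − 19/400·(0.970800+0.945700+0.905100+0.895400+0.869400+0.851200+0.821300))/(1+19/400) = 3967/5000 ≈ 0.793400

1 1 2427/2500
2 2 9457/10000
3 3 9051/10000
4 4 4477/5000
5 5 4347/5000
6 6 532/625
7 7 8213/10000
8 8 3967/5000
DF(8y) is solved at step 8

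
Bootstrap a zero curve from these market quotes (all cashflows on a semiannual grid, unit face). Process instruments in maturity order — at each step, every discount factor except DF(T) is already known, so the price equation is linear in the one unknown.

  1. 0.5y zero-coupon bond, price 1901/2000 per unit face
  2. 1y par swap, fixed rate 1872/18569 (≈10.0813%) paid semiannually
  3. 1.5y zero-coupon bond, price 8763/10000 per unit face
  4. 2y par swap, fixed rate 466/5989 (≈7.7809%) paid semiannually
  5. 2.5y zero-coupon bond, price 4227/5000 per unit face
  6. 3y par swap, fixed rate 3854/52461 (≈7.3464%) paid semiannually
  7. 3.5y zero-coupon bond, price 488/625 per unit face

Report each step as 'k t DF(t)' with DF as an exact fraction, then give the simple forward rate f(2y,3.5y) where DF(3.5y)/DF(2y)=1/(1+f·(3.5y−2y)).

step 1 [0.5y] zero: DF = P = 1901/2000 ≈ 0.950500
step 2 [1y] swap r/2=936/18569: DF=(1 − 936/18569·(0.950500))/(1+936/18569) = 1133/1250 ≈ 0.906400
step 3 [1.5y] zero: DF = P = 8763/10000 ≈ 0.876300
step 4 [2y] swap r/2=233/5989: DF=(1 − 233/5989·(0.950500+0.906400+0.876300))/(1+233/5989) = 4301/5000 ≈ 0.860200
step 5 [2.5y] zero: DF = P = 4227/5000 ≈ 0.845400
step 6 [3y] swap r/2=1927/52461: DF=(1 − 1927/52461·(0.950500+0.906400+0.876300+0.860200+0.845400))/(1+1927/52461) = 8073/10000 ≈ 0.807300
step 7 [3.5y] zero: DF = P = 488/625 ≈ 0.780800

1 1/2 1901/2000
2 1 1133/1250
3 3/2 8763/10000
4 2 4301/5000
5 5/2 4227/5000
6 3 8073/10000
7 7/2 488/625
f(2y,3.5y) = ((4301/5000)/(488/625) − 1)/(3/2) = 397/5856 ≈ 6.7794%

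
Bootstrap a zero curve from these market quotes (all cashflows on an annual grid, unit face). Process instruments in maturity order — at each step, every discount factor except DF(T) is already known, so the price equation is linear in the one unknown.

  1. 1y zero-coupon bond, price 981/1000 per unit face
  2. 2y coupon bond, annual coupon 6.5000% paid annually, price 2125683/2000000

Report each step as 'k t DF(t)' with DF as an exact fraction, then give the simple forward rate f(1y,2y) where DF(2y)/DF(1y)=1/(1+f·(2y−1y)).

step 1 [1y] zero: DF = P = 981/1000 ≈ 0.981000
step 2 [2y] bond c/1=13/200: DF=(2125683/2000000 − 13/200·(0.981000))/(1+13/200) = 9381/10000 ≈ 0.938100

1 1 981/1000
2 2 9381/10000
f(1y,2y) = ((981/1000)/(9381/10000) − 1)/(1) = 143/3127 ≈ 4.5731%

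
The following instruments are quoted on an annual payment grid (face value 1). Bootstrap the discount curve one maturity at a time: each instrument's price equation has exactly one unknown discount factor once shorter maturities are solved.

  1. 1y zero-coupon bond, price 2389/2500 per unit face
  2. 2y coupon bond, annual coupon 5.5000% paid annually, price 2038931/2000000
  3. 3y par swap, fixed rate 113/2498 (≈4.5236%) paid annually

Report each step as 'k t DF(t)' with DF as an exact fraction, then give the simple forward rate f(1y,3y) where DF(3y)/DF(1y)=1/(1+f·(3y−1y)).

1 1 2389/2500
2 2 1833/2000
3 3 8757/10000
f(1y,3y) = ((2389/2500)/(8757/10000) − 1)/(2) = 799/17514 ≈ 4.5621%

step 1 [1y] zero: DF = P = 2389/2500 ≈ 0.955600
step 2 [2y] bond c/1=11/200: DF=(2038931/2000000 − 11/200·(0.955600))/(1+11/200) = 1833/2000 ≈ 0.916500
step 3 [3y] swap r/1=113/2498: DF=(1 − 113/2498·(0.955600+0.916500))/(1+113/2498) = 8757/10000 ≈ 0.875700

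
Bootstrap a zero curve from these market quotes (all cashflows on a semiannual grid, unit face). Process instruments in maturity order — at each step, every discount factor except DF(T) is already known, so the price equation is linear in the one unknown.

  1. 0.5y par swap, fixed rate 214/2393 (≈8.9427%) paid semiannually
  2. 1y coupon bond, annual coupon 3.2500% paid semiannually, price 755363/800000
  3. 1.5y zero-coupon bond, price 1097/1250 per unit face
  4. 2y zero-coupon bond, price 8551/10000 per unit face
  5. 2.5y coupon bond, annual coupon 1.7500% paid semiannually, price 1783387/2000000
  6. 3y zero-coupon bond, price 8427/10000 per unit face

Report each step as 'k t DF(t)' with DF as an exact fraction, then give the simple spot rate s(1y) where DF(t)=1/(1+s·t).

step 1 [0.5y] swap r/2=107/2393: DF=(1 − 107/2393·(0))/(1+107/2393) = 2393/2500 ≈ 0.957200
step 2 [1y] bond c/2=13/800: DF=(755363/800000 − 13/800·(0.957200))/(1+13/800) = 4569/5000 ≈ 0.913800
step 3 [1.5y] zero: DF = P = 1097/1250 ≈ 0.877600
step 4 [2y] zero: DF = P = 8551/10000 ≈ 0.855100
step 5 [2.5y] bond c/2=7/800: DF=(1783387/2000000 − 7/800·(0.957200+0.913800+0.877600+0.855100))/(1+7/800) = 8527/10000 ≈ 0.852700
step 6 [3y] zero: DF = P = 8427/10000 ≈ 0.842700

1 1/2 2393/2500
2 1 4569/5000
3 3/2 1097/1250
4 2 8551/10000
5 5/2 8527/10000
6 3 8427/10000
s(1y) = (1/(4569/5000) − 1)/(1) = 431/4569 ≈ 9.4331%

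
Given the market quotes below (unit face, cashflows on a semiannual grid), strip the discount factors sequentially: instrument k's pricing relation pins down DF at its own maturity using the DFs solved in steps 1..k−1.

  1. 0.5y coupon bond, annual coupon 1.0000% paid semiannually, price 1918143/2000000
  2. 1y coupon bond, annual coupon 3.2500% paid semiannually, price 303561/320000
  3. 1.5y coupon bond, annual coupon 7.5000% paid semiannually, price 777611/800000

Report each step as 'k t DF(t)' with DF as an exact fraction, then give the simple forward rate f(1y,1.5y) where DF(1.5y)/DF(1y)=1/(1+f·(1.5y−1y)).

step 1 [0.5y] bond c/2=1/200: DF=(1918143/2000000 − 1/200·(0))/(1+1/200) = 9543/10000 ≈ 0.954300
step 2 [1y] bond c/2=13/800: DF=(303561/320000 − 13/800·(0.954300))/(1+13/800) = 4591/5000 ≈ 0.918200
step 3 [1.5y] bond c/2=3/80: DF=(777611/800000 − 3/80·(0.954300+0.918200))/(1+3/80) = 2173/2500 ≈ 0.869200

1 1/2 9543/10000
2 1 4591/5000
3 3/2 2173/2500
f(1y,1.5y) = ((4591/5000)/(2173/2500) − 1)/(1/2) = 245/2173 ≈ 11.2747%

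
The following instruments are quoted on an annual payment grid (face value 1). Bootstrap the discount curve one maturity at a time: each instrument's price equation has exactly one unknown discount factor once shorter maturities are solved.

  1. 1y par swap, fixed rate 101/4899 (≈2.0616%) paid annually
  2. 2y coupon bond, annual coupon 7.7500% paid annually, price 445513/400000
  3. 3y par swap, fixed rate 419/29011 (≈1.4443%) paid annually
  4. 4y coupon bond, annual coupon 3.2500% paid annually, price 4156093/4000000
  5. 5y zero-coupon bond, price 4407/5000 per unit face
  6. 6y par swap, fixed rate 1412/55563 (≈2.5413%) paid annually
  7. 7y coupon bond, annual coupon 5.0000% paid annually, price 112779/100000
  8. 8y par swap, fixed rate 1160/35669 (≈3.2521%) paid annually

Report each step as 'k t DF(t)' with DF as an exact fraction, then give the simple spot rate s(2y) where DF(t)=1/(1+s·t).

1 1 4899/5000
2 2 602/625
3 3 9581/10000
4 4 183/200
5 5 4407/5000
6 6 2147/2500
7 7 1619/2000
8 8 96/125
s(2y) = (1/(602/625) − 1)/(2) = 23/1204 ≈ 1.9103%

step 1 [1y] swap r/1=101/4899: DF=(1 − 101/4899·(0))/(1+101/4899) = 4899/5000 ≈ 0.979800
step 2 [2y] bond c/1=31/400: DF=(445513/400000 − 31/400·(0.979800))/(1+31/400) = 602/625 ≈ 0.963200
step 3 [3y] swap r/1=419/29011: DF=(1 − 419/29011·(0.979800+0.963200))/(1+419/29011) = 9581/10000 ≈ 0.958100
step 4 [4y] bond c/1=13/400: DF=(4156093/4000000 − 13/400·(0.979800+0.963200+0.958100))/(1+13/400) = 183/200 ≈ 0.915000
step 5 [5y] zero: DF = P = 4407/5000 ≈ 0.881400
step 6 [6y] swap r/1=1412/55563: DF=(1 − 1412/55563·(0.979800+0.963200+0.958100+0.915000+0.881400))/(1+1412/55563) = 2147/2500 ≈ 0.858800
step 7 [7y] bond c/1=1/20: DF=(112779/100000 − 1/20·(0.979800+0.963200+0.958100+0.915000+0.881400+0.858800))/(1+1/20) = 1619/2000 ≈ 0.809500
step 8 [8y] swap r/1=1160/35669: DF=(1 − 1160/35669·(0.979800+0.963200+0.958100+0.915000+0.881400+0.858800+0.809500))/(1+1160/35669) = 96/125 ≈ 0.768000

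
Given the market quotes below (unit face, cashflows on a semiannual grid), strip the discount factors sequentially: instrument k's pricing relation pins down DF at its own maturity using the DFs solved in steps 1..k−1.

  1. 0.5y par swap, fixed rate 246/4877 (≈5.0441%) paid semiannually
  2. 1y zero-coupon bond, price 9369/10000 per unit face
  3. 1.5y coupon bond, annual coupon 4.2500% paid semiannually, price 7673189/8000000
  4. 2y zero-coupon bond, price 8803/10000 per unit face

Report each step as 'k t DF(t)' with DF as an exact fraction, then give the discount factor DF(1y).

1 1/2 4877/5000
2 1 9369/10000
3 3/2 4497/5000
4 2 8803/10000
DF(1y) = 9369/10000 ≈ 0.936900

step 1 [0.5y] swap r/2=123/4877: DF=(1 − 123/4877·(0))/(1+123/4877) = 4877/5000 ≈ 0.975400
step 2 [1y] zero: DF = P = 9369/10000 ≈ 0.936900
step 3 [1.5y] bond c/2=17/800: DF=(7673189/8000000 − 17/800·(0.975400+0.936900))/(1+17/800) = 4497/5000 ≈ 0.899400
step 4 [2y] zero: DF = P = 8803/10000 ≈ 0.880300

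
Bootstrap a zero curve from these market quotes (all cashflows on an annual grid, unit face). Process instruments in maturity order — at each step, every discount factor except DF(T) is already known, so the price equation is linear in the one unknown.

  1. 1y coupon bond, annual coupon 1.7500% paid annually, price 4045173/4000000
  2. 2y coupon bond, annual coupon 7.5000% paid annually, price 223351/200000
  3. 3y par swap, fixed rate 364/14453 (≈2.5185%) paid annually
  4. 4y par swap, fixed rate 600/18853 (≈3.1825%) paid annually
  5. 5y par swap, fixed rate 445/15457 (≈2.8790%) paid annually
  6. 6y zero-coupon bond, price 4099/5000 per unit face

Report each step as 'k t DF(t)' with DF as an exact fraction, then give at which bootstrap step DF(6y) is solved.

1 1 9939/10000
2 2 1939/2000
3 3 1159/1250
4 4 22/25
5 5 1733/2000
6 6 4099/5000
DF(6y) is solved at step 6

step 1 [1y] bond c/1=7/400: DF=(4045173/4000000 − 7/400·(0))/(1+7/400) = 9939/10000 ≈ 0.993900
step 2 [2y] bond c/1=3/40: DF=(223351/200000 − 3/40·(0.993900))/(1+3/40) = 1939/2000 ≈ 0.969500
step 3 [3y] swap r/1=364/14453: DF=(1 − 364/14453·(0.993900+0.969500))/(1+364/14453) = 1159/1250 ≈ 0.927200
step 4 [4y] swap r/1=600/18853: DF=(1 − 600/18853·(0.993900+0.969500+0.927200))/(1+600/18853) = 22/25 ≈ 0.880000
step 5 [5y] swap r/1=445/15457: DF=(1 − 445/15457·(0.993900+0.969500+0.927200+0.880000))/(1+445/15457) = 1733/2000 ≈ 0.866500
step 6 [6y] zero: DF = P = 4099/5000 ≈ 0.819800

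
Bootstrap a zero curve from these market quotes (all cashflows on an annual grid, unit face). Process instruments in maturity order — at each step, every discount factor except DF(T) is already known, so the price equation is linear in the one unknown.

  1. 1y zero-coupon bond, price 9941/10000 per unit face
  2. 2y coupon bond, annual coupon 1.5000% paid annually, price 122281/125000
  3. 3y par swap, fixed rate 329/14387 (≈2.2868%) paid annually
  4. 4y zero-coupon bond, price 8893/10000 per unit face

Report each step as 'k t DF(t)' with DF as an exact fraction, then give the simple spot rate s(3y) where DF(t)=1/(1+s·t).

step 1 [1y] zero: DF = P = 9941/10000 ≈ 0.994100
step 2 [2y] bond c/1=3/200: DF=(122281/125000 − 3/200·(0.994100))/(1+3/200) = 9491/10000 ≈ 0.949100
step 3 [3y] swap r/1=329/14387: DF=(1 − 329/14387·(0.994100+0.949100))/(1+329/14387) = 4671/5000 ≈ 0.934200
step 4 [4y] zero: DF = P = 8893/10000 ≈ 0.889300

1 1 9941/10000
2 2 9491/10000
3 3 4671/5000
4 4 8893/10000
s(3y) = (1/(4671/5000) − 1)/(3) = 329/14013 ≈ 2.3478%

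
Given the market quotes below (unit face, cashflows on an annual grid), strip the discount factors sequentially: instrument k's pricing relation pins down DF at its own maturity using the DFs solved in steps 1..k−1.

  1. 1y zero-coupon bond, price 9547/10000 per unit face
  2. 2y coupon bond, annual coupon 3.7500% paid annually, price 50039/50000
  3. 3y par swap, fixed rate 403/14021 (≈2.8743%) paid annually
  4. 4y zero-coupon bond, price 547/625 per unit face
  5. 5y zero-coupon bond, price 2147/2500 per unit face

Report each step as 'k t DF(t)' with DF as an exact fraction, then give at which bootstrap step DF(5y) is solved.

1 1 9547/10000
2 2 9301/10000
3 3 4597/5000
4 4 547/625
5 5 2147/2500
DF(5y) is solved at step 5

step 1 [1y] zero: DF = P = 9547/10000 ≈ 0.954700
step 2 [2y] bond c/1=3/80: DF=(50039/50000 − 3/80·(0.954700))/(1+3/80) = 9301/10000 ≈ 0.930100
step 3 [3y] swap r/1=403/14021: DF=(1 − 403/14021·(0.954700+0.930100))/(1+403/14021) = 4597/5000 ≈ 0.919400
step 4 [4y] zero: DF = P = 547/625 ≈ 0.875200
step 5 [5y] zero: DF = P = 2147/2500 ≈ 0.858800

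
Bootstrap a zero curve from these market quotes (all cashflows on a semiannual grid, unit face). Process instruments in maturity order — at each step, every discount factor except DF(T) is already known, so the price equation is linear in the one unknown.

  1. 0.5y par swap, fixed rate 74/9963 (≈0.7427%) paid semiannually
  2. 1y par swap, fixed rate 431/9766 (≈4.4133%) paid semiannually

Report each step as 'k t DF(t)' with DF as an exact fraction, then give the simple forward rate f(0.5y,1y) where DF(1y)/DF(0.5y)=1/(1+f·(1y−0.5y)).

step 1 [0.5y] swap r/2=37/9963: DF=(1 − 37/9963·(0))/(1+37/9963) = 9963/10000 ≈ 0.996300
step 2 [1y] swap r/2=431/19532: DF=(1 − 431/19532·(0.996300))/(1+431/19532) = 9569/10000 ≈ 0.956900

1 1/2 9963/10000
2 1 9569/10000
f(0.5y,1y) = ((9963/10000)/(9569/10000) − 1)/(1/2) = 788/9569 ≈ 8.2349%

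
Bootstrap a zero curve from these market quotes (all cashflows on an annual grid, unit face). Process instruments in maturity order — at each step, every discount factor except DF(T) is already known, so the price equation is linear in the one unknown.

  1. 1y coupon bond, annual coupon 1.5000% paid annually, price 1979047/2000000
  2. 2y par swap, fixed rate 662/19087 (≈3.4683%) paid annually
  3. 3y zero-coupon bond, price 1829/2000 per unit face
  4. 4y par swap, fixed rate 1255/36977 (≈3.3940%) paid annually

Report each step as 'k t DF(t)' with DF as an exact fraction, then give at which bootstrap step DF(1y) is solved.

step 1 [1y] bond c/1=3/200: DF=(1979047/2000000 − 3/200·(0))/(1+3/200) = 9749/10000 ≈ 0.974900
step 2 [2y] swap r/1=662/19087: DF=(1 − 662/19087·(0.974900))/(1+662/19087) = 4669/5000 ≈ 0.933800
step 3 [3y] zero: DF = P = 1829/2000 ≈ 0.914500
step 4 [4y] swap r/1=1255/36977: DF=(1 − 1255/36977·(0.974900+0.933800+0.914500))/(1+1255/36977) = 1749/2000 ≈ 0.874500

1 1 9749/10000
2 2 4669/5000
3 3 1829/2000
4 4 1749/2000
DF(1y) is solved at step 1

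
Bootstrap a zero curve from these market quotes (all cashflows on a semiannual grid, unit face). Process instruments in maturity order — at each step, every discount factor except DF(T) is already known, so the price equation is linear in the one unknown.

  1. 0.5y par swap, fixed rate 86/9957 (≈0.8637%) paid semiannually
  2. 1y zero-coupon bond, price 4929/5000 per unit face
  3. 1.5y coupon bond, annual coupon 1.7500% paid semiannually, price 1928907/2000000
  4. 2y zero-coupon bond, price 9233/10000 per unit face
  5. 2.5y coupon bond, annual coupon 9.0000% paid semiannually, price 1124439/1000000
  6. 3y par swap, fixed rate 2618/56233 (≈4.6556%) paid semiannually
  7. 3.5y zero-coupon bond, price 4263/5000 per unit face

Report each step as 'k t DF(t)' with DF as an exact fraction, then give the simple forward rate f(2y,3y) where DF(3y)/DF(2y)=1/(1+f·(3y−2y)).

step 1 [0.5y] swap r/2=43/9957: DF=(1 − 43/9957·(0))/(1+43/9957) = 9957/10000 ≈ 0.995700
step 2 [1y] zero: DF = P = 4929/5000 ≈ 0.985800
step 3 [1.5y] bond c/2=7/800: DF=(1928907/2000000 − 7/800·(0.995700+0.985800))/(1+7/800) = 9389/10000 ≈ 0.938900
step 4 [2y] zero: DF = P = 9233/10000 ≈ 0.923300
step 5 [2.5y] bond c/2=9/200: DF=(1124439/1000000 − 9/200·(0.995700+0.985800+0.938900+0.923300))/(1+9/200) = 1821/2000 ≈ 0.910500
step 6 [3y] swap r/2=1309/56233: DF=(1 − 1309/56233·(0.995700+0.985800+0.938900+0.923300+0.910500))/(1+1309/56233) = 8691/10000 ≈ 0.869100
step 7 [3.5y] zero: DF = P = 4263/5000 ≈ 0.852600

1 1/2 9957/10000
2 1 4929/5000
3 3/2 9389/10000
4 2 9233/10000
5 5/2 1821/2000
6 3 8691/10000
7 7/2 4263/5000
f(2y,3y) = ((9233/10000)/(8691/10000) − 1)/(1) = 542/8691 ≈ 6.2363%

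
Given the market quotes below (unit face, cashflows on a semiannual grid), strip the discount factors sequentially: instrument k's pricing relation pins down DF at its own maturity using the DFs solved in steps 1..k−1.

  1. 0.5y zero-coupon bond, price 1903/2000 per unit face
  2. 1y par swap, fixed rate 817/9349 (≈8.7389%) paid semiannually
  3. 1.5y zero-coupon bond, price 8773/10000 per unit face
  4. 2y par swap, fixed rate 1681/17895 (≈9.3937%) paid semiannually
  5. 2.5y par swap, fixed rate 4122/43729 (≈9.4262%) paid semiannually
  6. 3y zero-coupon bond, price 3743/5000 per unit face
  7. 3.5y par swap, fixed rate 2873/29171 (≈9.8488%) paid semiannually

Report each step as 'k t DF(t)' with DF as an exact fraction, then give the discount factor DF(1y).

1 1/2 1903/2000
2 1 9183/10000
3 3/2 8773/10000
4 2 8319/10000
5 5/2 7939/10000
6 3 3743/5000
7 7/2 7127/10000
DF(1y) = 9183/10000 ≈ 0.918300

step 1 [0.5y] zero: DF = P = 1903/2000 ≈ 0.951500
step 2 [1y] swap r/2=817/18698: DF=(1 − 817/18698·(0.951500))/(1+817/18698) = 9183/10000 ≈ 0.918300
step 3 [1.5y] zero: DF = P = 8773/10000 ≈ 0.877300
step 4 [2y] swap r/2=1681/35790: DF=(1 − 1681/35790·(0.951500+0.918300+0.877300))/(1+1681/35790) = 8319/10000 ≈ 0.831900
step 5 [2.5y] swap r/2=2061/43729: DF=(1 − 2061/43729·(0.951500+0.918300+0.877300+0.831900))/(1+2061/43729) = 7939/10000 ≈ 0.793900
step 6 [3y] zero: DF = P = 3743/5000 ≈ 0.748600
step 7 [3.5y] swap r/2=2873/58342: DF=(1 − 2873/58342·(0.951500+0.918300+0.877300+0.831900+0.793900+0.748600))/(1+2873/58342) = 7127/10000 ≈ 0.712700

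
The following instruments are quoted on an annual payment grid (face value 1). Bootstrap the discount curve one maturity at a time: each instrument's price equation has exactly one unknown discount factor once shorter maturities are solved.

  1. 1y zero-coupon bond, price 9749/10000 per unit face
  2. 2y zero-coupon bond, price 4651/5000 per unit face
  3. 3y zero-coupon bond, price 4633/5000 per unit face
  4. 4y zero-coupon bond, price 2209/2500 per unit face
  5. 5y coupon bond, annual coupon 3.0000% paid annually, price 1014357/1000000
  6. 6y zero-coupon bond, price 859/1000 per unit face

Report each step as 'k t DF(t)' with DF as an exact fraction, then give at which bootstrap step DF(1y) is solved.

1 1 9749/10000
2 2 4651/5000
3 3 4633/5000
4 4 2209/2500
5 5 4383/5000
6 6 859/1000
DF(1y) is solved at step 1

step 1 [1y] zero: DF = P = 9749/10000 ≈ 0.974900
step 2 [2y] zero: DF = P = 4651/5000 ≈ 0.930200
step 3 [3y] zero: DF = P = 4633/5000 ≈ 0.926600
step 4 [4y] zero: DF = P = 2209/2500 ≈ 0.883600
step 5 [5y] bond c/1=3/100: DF=(1014357/1000000 − 3/100·(0.974900+0.930200+0.926600+0.883600))/(1+3/100) = 4383/5000 ≈ 0.876600
step 6 [6y] zero: DF = P = 859/1000 ≈ 0.859000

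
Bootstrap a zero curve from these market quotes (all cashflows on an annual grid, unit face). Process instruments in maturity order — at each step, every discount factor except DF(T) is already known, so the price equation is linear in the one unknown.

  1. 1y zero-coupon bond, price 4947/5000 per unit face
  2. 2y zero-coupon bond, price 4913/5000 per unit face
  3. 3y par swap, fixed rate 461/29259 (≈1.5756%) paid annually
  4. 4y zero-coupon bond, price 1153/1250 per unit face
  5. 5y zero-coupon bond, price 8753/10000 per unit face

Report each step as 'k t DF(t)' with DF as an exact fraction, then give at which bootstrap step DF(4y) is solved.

step 1 [1y] zero: DF = P = 4947/5000 ≈ 0.989400
step 2 [2y] zero: DF = P = 4913/5000 ≈ 0.982600
step 3 [3y] swap r/1=461/29259: DF=(1 − 461/29259·(0.989400+0.982600))/(1+461/29259) = 9539/10000 ≈ 0.953900
step 4 [4y] zero: DF = P = 1153/1250 ≈ 0.922400
step 5 [5y] zero: DF = P = 8753/10000 ≈ 0.875300

1 1 4947/5000
2 2 4913/5000
3 3 9539/10000
4 4 1153/1250
5 5 8753/10000
DF(4y) is solved at step 4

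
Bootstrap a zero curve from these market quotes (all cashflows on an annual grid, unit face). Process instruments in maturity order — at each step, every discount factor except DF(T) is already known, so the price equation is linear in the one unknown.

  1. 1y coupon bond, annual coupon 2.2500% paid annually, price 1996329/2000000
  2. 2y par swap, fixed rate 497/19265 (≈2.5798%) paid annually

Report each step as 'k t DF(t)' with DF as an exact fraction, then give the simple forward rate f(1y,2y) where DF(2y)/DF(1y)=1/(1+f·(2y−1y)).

1 1 4881/5000
2 2 9503/10000
f(1y,2y) = ((4881/5000)/(9503/10000) − 1)/(1) = 259/9503 ≈ 2.7255%

step 1 [1y] bond c/1=9/400: DF=(1996329/2000000 − 9/400·(0))/(1+9/400) = 4881/5000 ≈ 0.976200
step 2 [2y] swap r/1=497/19265: DF=(1 − 497/19265·(0.976200))/(1+497/19265) = 9503/10000 ≈ 0.950300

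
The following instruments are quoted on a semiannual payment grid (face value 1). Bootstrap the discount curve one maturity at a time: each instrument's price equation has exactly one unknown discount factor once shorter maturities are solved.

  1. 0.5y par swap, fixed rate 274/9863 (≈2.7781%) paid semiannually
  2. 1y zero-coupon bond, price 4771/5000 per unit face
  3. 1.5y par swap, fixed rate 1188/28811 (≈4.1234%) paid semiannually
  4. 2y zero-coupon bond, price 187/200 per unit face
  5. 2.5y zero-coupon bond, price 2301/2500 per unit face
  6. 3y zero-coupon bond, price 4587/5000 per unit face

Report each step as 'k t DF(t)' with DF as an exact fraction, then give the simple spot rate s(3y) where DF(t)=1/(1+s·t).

step 1 [0.5y] swap r/2=137/9863: DF=(1 − 137/9863·(0))/(1+137/9863) = 9863/10000 ≈ 0.986300
step 2 [1y] zero: DF = P = 4771/5000 ≈ 0.954200
step 3 [1.5y] swap r/2=594/28811: DF=(1 − 594/28811·(0.986300+0.954200))/(1+594/28811) = 4703/5000 ≈ 0.940600
step 4 [2y] zero: DF = P = 187/200 ≈ 0.935000
step 5 [2.5y] zero: DF = P = 2301/2500 ≈ 0.920400
step 6 [3y] zero: DF = P = 4587/5000 ≈ 0.917400

1 1/2 9863/10000
2 1 4771/5000
3 3/2 4703/5000
4 2 187/200
5 5/2 2301/2500
6 3 4587/5000
s(3y) = (1/(4587/5000) − 1)/(3) = 413/13761 ≈ 3.0012%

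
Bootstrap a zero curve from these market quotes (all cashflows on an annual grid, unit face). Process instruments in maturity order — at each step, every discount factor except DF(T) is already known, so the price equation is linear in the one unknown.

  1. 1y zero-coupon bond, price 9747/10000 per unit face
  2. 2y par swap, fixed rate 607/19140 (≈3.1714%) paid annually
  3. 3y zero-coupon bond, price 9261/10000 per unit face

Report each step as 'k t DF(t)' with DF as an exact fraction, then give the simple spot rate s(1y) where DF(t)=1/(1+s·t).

1 1 9747/10000
2 2 9393/10000
3 3 9261/10000
s(1y) = (1/(9747/10000) − 1)/(1) = 253/9747 ≈ 2.5957%

step 1 [1y] zero: DF = P = 9747/10000 ≈ 0.974700
step 2 [2y] swap r/1=607/19140: DF=(1 − 607/19140·(0.974700))/(1+607/19140) = 9393/10000 ≈ 0.939300
step 3 [3y] zero: DF = P = 9261/10000 ≈ 0.926100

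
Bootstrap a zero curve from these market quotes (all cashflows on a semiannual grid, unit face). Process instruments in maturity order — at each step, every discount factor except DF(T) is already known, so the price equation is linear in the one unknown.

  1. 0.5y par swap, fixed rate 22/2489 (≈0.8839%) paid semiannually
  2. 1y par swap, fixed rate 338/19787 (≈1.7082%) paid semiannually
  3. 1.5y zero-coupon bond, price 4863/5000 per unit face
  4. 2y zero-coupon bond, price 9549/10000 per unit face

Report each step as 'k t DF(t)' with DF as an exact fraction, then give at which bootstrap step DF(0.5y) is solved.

step 1 [0.5y] swap r/2=11/2489: DF=(1 − 11/2489·(0))/(1+11/2489) = 2489/2500 ≈ 0.995600
step 2 [1y] swap r/2=169/19787: DF=(1 − 169/19787·(0.995600))/(1+169/19787) = 9831/10000 ≈ 0.983100
step 3 [1.5y] zero: DF = P = 4863/5000 ≈ 0.972600
step 4 [2y] zero: DF = P = 9549/10000 ≈ 0.954900

1 1/2 2489/2500
2 1 9831/10000
3 3/2 4863/5000
4 2 9549/10000
DF(0.5y) is solved at step 1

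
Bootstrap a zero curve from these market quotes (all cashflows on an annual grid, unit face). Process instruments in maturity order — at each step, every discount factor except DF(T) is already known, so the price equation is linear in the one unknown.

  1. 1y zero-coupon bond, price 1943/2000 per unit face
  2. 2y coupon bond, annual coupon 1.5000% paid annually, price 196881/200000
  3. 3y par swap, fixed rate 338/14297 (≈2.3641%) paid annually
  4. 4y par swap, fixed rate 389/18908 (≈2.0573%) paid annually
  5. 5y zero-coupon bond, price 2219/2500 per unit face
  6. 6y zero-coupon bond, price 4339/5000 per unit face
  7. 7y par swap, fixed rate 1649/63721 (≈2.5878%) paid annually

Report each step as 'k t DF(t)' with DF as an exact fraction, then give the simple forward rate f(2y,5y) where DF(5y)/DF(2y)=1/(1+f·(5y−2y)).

1 1 1943/2000
2 2 1911/2000
3 3 2331/2500
4 4 4611/5000
5 5 2219/2500
6 6 4339/5000
7 7 8351/10000
f(2y,5y) = ((1911/2000)/(2219/2500) − 1)/(3) = 97/3804 ≈ 2.5499%

step 1 [1y] zero: DF = P = 1943/2000 ≈ 0.971500
step 2 [2y] bond c/1=3/200: DF=(196881/200000 − 3/200·(0.971500))/(1+3/200) = 1911/2000 ≈ 0.955500
step 3 [3y] swap r/1=338/14297: DF=(1 − 338/14297·(0.971500+0.955500))/(1+338/14297) = 2331/2500 ≈ 0.932400
step 4 [4y] swap r/1=389/18908: DF=(1 − 389/18908·(0.971500+0.955500+0.932400))/(1+389/18908) = 4611/5000 ≈ 0.922200
step 5 [5y] zero: DF = P = 2219/2500 ≈ 0.887600
step 6 [6y] zero: DF = P = 4339/5000 ≈ 0.867800
step 7 [7y] swap r/1=1649/63721: DF=(1 − 1649/63721·(0.971500+0.955500+0.932400+0.922200+0.887600+0.867800))/(1+1649/63721) = 8351/10000 ≈ 0.835100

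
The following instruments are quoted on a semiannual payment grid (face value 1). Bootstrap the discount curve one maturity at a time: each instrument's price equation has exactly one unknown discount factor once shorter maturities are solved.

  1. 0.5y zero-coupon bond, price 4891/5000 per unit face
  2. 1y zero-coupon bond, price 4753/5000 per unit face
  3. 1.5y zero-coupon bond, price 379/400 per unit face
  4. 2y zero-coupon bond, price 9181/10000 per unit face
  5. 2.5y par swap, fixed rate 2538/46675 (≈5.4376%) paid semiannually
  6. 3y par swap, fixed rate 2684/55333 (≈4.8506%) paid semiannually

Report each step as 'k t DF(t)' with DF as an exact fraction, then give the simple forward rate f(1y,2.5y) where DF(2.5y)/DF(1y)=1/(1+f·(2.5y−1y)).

1 1/2 4891/5000
2 1 4753/5000
3 3/2 379/400
4 2 9181/10000
5 5/2 8731/10000
6 3 4329/5000
f(1y,2.5y) = ((4753/5000)/(8731/10000) − 1)/(3/2) = 1550/26193 ≈ 5.9176%

step 1 [0.5y] zero: DF = P = 4891/5000 ≈ 0.978200
step 2 [1y] zero: DF = P = 4753/5000 ≈ 0.950600
step 3 [1.5y] zero: DF = P = 379/400 ≈ 0.947500
step 4 [2y] zero: DF = P = 9181/10000 ≈ 0.918100
step 5 [2.5y] swap r/2=1269/46675: DF=(1 − 1269/46675·(0.978200+0.950600+0.947500+0.918100))/(1+1269/46675) = 8731/10000 ≈ 0.873100
step 6 [3y] swap r/2=1342/55333: DF=(1 − 1342/55333·(0.978200+0.950600+0.947500+0.918100+0.873100))/(1+1342/55333) = 4329/5000 ≈ 0.865800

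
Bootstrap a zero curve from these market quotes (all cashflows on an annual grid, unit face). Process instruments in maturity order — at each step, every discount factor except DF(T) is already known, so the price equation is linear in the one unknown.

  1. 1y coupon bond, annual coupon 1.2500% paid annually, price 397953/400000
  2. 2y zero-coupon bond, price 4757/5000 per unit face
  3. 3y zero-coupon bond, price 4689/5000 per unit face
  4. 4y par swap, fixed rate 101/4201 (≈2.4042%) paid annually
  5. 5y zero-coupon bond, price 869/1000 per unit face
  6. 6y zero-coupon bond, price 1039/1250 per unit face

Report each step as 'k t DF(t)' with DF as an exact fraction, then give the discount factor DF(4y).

step 1 [1y] bond c/1=1/80: DF=(397953/400000 − 1/80·(0))/(1+1/80) = 4913/5000 ≈ 0.982600
step 2 [2y] zero: DF = P = 4757/5000 ≈ 0.951400
step 3 [3y] zero: DF = P = 4689/5000 ≈ 0.937800
step 4 [4y] swap r/1=101/4201: DF=(1 − 101/4201·(0.982600+0.951400+0.937800))/(1+101/4201) = 9091/10000 ≈ 0.909100
step 5 [5y] zero: DF = P = 869/1000 ≈ 0.869000
step 6 [6y] zero: DF = P = 1039/1250 ≈ 0.831200

1 1 4913/5000
2 2 4757/5000
3 3 4689/5000
4 4 9091/10000
5 5 869/1000
6 6 1039/1250
DF(4y) = 9091/10000 ≈ 0.909100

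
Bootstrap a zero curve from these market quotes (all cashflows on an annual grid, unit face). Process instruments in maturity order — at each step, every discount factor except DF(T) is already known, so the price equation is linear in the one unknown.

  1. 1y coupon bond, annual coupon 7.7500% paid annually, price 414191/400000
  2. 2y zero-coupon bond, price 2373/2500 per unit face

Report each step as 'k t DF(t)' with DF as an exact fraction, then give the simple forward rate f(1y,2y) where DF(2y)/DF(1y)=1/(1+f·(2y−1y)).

1 1 961/1000
2 2 2373/2500
f(1y,2y) = ((961/1000)/(2373/2500) − 1)/(1) = 59/4746 ≈ 1.2432%

step 1 [1y] bond c/1=31/400: DF=(414191/400000 − 31/400·(0))/(1+31/400) = 961/1000 ≈ 0.961000
step 2 [2y] zero: DF = P = 2373/2500 ≈ 0.949200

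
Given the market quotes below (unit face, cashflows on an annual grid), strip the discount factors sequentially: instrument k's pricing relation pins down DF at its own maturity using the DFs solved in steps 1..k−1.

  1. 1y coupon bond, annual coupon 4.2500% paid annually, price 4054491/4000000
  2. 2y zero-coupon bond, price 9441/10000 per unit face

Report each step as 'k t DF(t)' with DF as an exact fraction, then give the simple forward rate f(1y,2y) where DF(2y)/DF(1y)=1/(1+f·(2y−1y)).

step 1 [1y] bond c/1=17/400: DF=(4054491/4000000 − 17/400·(0))/(1+17/400) = 9723/10000 ≈ 0.972300
step 2 [2y] zero: DF = P = 9441/10000 ≈ 0.944100

1 1 9723/10000
2 2 9441/10000
f(1y,2y) = ((9723/10000)/(9441/10000) − 1)/(1) = 94/3147 ≈ 2.9870%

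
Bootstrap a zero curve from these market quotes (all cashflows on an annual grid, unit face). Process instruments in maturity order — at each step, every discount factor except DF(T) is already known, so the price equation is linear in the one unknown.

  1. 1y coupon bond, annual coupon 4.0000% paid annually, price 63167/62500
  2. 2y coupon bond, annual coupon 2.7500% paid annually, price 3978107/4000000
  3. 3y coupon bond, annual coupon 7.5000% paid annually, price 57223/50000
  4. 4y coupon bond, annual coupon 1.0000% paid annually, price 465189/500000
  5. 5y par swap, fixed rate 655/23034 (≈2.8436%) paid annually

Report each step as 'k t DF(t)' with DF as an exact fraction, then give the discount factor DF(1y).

1 1 4859/5000
2 2 9419/10000
3 3 9311/10000
4 4 893/1000
5 5 869/1000
DF(1y) = 4859/5000 ≈ 0.971800

step 1 [1y] bond c/1=1/25: DF=(63167/62500 − 1/25·(0))/(1+1/25) = 4859/5000 ≈ 0.971800
step 2 [2y] bond c/1=11/400: DF=(3978107/4000000 − 11/400·(0.971800))/(1+11/400) = 9419/10000 ≈ 0.941900
step 3 [3y] bond c/1=3/40: DF=(57223/50000 − 3/40·(0.971800+0.941900))/(1+3/40) = 9311/10000 ≈ 0.931100
step 4 [4y] bond c/1=1/100: DF=(465189/500000 − 1/100·(0.971800+0.941900+0.931100))/(1+1/100) = 893/1000 ≈ 0.893000
step 5 [5y] swap r/1=655/23034: DF=(1 − 655/23034·(0.971800+0.941900+0.931100+0.893000))/(1+655/23034) = 869/1000 ≈ 0.869000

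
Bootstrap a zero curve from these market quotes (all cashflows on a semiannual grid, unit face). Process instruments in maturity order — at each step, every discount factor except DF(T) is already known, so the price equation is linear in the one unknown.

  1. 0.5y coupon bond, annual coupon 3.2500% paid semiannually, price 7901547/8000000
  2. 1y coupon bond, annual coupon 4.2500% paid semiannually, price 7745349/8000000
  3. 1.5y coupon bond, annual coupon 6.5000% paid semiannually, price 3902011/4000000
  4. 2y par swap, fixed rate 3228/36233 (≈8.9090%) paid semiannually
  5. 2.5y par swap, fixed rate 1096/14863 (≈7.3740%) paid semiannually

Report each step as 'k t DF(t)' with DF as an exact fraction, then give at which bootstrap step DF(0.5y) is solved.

step 1 [0.5y] bond c/2=13/800: DF=(7901547/8000000 − 13/800·(0))/(1+13/800) = 9719/10000 ≈ 0.971900
step 2 [1y] bond c/2=17/800: DF=(7745349/8000000 − 17/800·(0.971900))/(1+17/800) = 4639/5000 ≈ 0.927800
step 3 [1.5y] bond c/2=13/400: DF=(3902011/4000000 − 13/400·(0.971900+0.927800))/(1+13/400) = 177/200 ≈ 0.885000
step 4 [2y] swap r/2=1614/36233: DF=(1 − 1614/36233·(0.971900+0.927800+0.885000))/(1+1614/36233) = 4193/5000 ≈ 0.838600
step 5 [2.5y] swap r/2=548/14863: DF=(1 − 548/14863·(0.971900+0.927800+0.885000+0.838600))/(1+548/14863) = 2089/2500 ≈ 0.835600

1 1/2 9719/10000
2 1 4639/5000
3 3/2 177/200
4 2 4193/5000
5 5/2 2089/2500
DF(0.5y) is solved at step 1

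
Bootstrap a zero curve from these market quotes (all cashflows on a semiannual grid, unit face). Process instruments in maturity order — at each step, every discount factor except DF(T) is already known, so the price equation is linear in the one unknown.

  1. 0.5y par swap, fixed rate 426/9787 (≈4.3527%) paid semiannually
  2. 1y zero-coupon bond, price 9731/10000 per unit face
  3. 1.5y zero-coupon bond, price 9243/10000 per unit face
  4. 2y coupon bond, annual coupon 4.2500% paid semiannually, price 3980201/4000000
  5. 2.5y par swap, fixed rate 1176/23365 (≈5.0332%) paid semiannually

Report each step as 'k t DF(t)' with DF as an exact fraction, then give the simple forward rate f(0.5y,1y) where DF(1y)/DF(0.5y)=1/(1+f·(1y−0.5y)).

1 1/2 9787/10000
2 1 9731/10000
3 3/2 9243/10000
4 2 1829/2000
5 5/2 1103/1250
f(0.5y,1y) = ((9787/10000)/(9731/10000) − 1)/(1/2) = 112/9731 ≈ 1.1510%

step 1 [0.5y] swap r/2=213/9787: DF=(1 − 213/9787·(0))/(1+213/9787) = 9787/10000 ≈ 0.978700
step 2 [1y] zero: DF = P = 9731/10000 ≈ 0.973100
step 3 [1.5y] zero: DF = P = 9243/10000 ≈ 0.924300
step 4 [2y] bond c/2=17/800: DF=(3980201/4000000 − 17/800·(0.978700+0.973100+0.924300))/(1+17/800) = 1829/2000 ≈ 0.914500
step 5 [2.5y] swap r/2=588/23365: DF=(1 − 588/23365·(0.978700+0.973100+0.924300+0.914500))/(1+588/23365) = 1103/1250 ≈ 0.882400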